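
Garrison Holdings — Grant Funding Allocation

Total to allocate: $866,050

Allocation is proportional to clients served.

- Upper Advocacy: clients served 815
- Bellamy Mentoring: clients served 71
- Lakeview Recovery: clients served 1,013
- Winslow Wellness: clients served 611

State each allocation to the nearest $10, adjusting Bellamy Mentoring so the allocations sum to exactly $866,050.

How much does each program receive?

Upper Advocacy: $281,210 · Bellamy Mentoring: $24,490 · Lakeview Recovery: $349,530 · Winslow Wellness: $210,820

Sum of clients served: 2,510.
Raw shares: Upper Advocacy 815/2,510 × $866,050 = 281,207.47; Bellamy Mentoring 71/2,510 × $866,050 = 24,497.83; Lakeview Recovery 1,013/2,510 × $866,050 = 349,525.36; Winslow Wellness 611/2,510 × $866,050 = 210,819.34.
Rounded to nearest $10: Upper Advocacy $281,210; Bellamy Mentoring $24,500; Lakeview Recovery $349,530; Winslow Wellness $210,820. Sum = $866,060.
Difference $866,050 − $866,060 = −$10 applied to Bellamy Mentoring: Bellamy Mentoring becomes $24,490.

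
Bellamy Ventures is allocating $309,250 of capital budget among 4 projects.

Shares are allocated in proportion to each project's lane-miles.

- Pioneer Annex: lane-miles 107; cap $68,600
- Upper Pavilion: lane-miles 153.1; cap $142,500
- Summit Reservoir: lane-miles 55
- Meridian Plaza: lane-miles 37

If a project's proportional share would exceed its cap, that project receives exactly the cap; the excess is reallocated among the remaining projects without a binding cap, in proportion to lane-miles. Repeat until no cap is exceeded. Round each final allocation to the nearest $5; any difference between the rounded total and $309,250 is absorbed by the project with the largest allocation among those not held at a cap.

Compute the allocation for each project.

Pioneer Annex: $68,600 · Upper Pavilion: $142,500 · Summit Reservoir: $58,675 · Meridian Plaza: $39,475

Combined lane-miles = 352.1.
Proportional shares (ignoring caps): Pioneer Annex 93,978.27; Upper Pavilion 134,467.98; Summit Reservoir 48,306.59; Meridian Plaza 32,497.16.
Capped: Pioneer Annex ($68,600); remaining pool $240,650 reallocated over remaining lane-miles 245.1.
Capped: Upper Pavilion ($142,500); remaining pool $98,150 reallocated over remaining lane-miles 92.
Remaining shares: Summit Reservoir 58,676.63 → $58,675; Meridian Plaza 39,473.37 → $39,475.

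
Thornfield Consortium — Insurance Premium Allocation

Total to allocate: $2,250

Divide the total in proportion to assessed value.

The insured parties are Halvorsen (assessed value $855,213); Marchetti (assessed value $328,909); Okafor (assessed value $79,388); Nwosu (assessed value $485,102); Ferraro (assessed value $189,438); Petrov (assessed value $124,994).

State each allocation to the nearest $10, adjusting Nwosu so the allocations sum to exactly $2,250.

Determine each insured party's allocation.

Combined assessed value = 2,063,044.
Unrounded shares: Halvorsen 855,213/2,063,044 × $2,250 = 932.71; Marchetti 328,909/2,063,044 × $2,250 = 358.72; Okafor 79,388/2,063,044 × $2,250 = 86.58; Nwosu 485,102/2,063,044 × $2,250 = 529.06; Ferraro 189,438/2,063,044 × $2,250 = 206.61; Petrov 124,994/2,063,044 × $2,250 = 136.32.
Rounded to nearest $10: Halvorsen $930; Marchetti $360; Okafor $90; Nwosu $530; Ferraro $210; Petrov $140. Sum = $2,260.
Difference $2,250 − $2,260 = −$10 applied to Nwosu: Nwosu becomes $520.

Halvorsen: $930 · Marchetti: $360 · Okafor: $90 · Nwosu: $520 · Ferraro: $210 · Petrov: $140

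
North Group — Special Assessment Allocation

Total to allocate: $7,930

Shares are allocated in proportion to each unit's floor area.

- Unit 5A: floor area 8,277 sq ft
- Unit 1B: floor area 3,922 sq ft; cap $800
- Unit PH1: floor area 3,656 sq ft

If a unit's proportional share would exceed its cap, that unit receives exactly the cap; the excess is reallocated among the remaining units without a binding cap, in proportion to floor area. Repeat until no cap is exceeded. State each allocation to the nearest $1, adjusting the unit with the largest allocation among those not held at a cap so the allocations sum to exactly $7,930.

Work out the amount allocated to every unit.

Unit 5A: $4,946; Unit 1B: $800; Unit PH1: $2,184

Sum of floor area: 15,855.
Pro-rata shares before constraints: Unit 5A 4,139.81; Unit 1B 1,961.62; Unit PH1 1,828.58.
Cap binds for Unit 1B ($800); balance $7,130 reallocated over remaining floor area 11,933.
Shares after redistribution: Unit 5A 4,945.53 → $4,946; Unit PH1 2,184.47 → $2,184.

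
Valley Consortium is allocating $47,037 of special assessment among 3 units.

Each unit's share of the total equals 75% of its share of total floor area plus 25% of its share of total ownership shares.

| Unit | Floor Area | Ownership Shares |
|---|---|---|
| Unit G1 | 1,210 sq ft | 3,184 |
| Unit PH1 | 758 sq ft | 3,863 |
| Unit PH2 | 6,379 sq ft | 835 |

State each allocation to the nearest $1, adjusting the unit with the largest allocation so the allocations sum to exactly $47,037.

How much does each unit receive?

Floor area total 8,347; ownership shares total 7,882.
Combined weights (75% floor area + 25% ownership shares): Unit G1 0.2097; Unit PH1 0.1906; Unit PH2 0.5997.
Pro-rata amounts: Unit G1 9,864.19; Unit PH1 8,966.87; Unit PH2 28,205.94.
Rounded to nearest $1: Unit G1 $9,864; Unit PH1 $8,967; Unit PH2 $28,206. Sum = $47,037.
Rounded total matches; no reconciliation needed.

Unit G1: $9,864; Unit PH1: $8,967; Unit PH2: $28,206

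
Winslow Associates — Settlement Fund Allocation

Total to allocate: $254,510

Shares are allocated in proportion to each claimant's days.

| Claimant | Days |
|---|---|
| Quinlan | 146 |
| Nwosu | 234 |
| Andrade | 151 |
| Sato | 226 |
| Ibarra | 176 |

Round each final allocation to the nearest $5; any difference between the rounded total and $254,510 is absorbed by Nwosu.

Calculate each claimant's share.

Total days = 933.
Pro-rata amounts: Quinlan 146/933 × $254,510 = 39,826.86; Nwosu 234/933 × $254,510 = 63,832.09; Andrade 151/933 × $254,510 = 41,190.79; Sato 226/933 × $254,510 = 61,649.80; Ibarra 176/933 × $254,510 = 48,010.46.
At nearest $5: Quinlan $39,825; Nwosu $63,830; Andrade $41,190; Sato $61,650; Ibarra $48,010. Sum = $254,505.
Difference $254,510 − $254,505 = +$5 applied to Nwosu: Nwosu becomes $63,835.

Quinlan: $39,825; Nwosu: $63,835; Andrade: $41,190; Sato: $61,650; Ibarra: $48,010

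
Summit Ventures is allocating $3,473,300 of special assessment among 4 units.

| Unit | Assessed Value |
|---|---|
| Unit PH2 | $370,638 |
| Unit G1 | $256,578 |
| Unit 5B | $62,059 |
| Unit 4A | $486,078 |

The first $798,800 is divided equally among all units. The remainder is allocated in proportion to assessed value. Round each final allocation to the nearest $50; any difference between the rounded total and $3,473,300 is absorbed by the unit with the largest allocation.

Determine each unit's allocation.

Unit PH2: $1,043,100 | Unit G1: $783,550 | Unit 5B: $340,900 | Unit 4A: $1,305,750

Equal tier: $798,800 ÷ 4 = $199,700 apiece.
Remainder $2,674,500 by assessed value (total 1,175,353): Unit PH2 843,381.80 → $843,400; Unit G1 583,839.80 → $583,850; Unit 5B 141,214.42 → $141,200; Unit 4A 1,106,063.97 → $1,106,050.
Totals: Unit PH2 $199,700 + $843,400 = $1,043,100; Unit G1 $199,700 + $583,850 = $783,550; Unit 5B $199,700 + $141,200 = $340,900; Unit 4A $199,700 + $1,106,050 = $1,305,750.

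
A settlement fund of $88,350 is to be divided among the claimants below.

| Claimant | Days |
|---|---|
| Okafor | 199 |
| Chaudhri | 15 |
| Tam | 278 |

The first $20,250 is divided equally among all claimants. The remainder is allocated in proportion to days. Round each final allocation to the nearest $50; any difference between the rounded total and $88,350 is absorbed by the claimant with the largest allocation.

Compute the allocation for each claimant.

Okafor: $34,300 · Chaudhri: $8,850 · Tam: $45,200

First tranche $20,250 split equally: $6,750 each.
Remainder $68,100 by days (total 492): Okafor 27,544.51 → $27,550; Chaudhri 2,076.22 → $2,100; Tam 38,479.27 → $38,500.
Rounding difference −$50 on remainder applied to Tam.
Totals: Okafor $6,750 + $27,550 = $34,300; Chaudhri $6,750 + $2,100 = $8,850; Tam $6,750 + $38,450 = $45,200.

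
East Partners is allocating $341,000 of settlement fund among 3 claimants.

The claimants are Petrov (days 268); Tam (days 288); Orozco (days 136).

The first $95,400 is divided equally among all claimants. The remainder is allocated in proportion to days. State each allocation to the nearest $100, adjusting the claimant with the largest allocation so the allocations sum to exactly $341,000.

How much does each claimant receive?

$95,400 shared equally gives $31,800 per claimant.
Remainder $245,600 by days (total 692): Petrov 95,116.76 → $95,100; Tam 102,215.03 → $102,200; Orozco 48,268.21 → $48,300.
Totals: Petrov $31,800 + $95,100 = $126,900; Tam $31,800 + $102,200 = $134,000; Orozco $31,800 + $48,300 = $80,100.

Petrov: $126,900 · Tam: $134,000 · Orozco: $80,100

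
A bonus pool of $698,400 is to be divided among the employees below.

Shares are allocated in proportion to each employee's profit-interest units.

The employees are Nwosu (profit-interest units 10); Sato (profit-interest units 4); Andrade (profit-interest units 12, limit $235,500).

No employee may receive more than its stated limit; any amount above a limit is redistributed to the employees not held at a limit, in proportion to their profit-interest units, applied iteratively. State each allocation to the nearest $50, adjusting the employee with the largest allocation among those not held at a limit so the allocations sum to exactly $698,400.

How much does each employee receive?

Nwosu: $330,650; Sato: $132,250; Andrade: $235,500

Combined profit-interest units = 26.
Proportional shares (ignoring caps): Nwosu 268,615.38; Sato 107,446.15; Andrade 322,338.46.
Capped: Andrade ($235,500); remaining pool $462,900 reallocated over remaining profit-interest units 14.
Redistributed shares: Nwosu 330,642.86 → $330,650; Sato 132,257.14 → $132,250.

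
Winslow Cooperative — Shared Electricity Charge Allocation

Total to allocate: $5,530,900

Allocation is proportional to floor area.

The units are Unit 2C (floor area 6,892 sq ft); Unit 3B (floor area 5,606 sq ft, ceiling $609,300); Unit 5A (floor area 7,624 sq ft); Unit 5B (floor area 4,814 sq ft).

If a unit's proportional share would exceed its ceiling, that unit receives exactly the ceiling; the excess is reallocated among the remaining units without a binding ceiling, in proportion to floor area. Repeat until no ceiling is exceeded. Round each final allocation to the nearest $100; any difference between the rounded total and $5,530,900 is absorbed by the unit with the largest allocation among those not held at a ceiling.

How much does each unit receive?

Unit 2C: $1,754,800 · Unit 3B: $609,300 · Unit 5A: $1,941,100 · Unit 5B: $1,225,700

Sum of floor area: 24,936.
Proportional shares (ignoring caps): Unit 2C 1,528,671.91; Unit 3B 1,243,432.20; Unit 5A 1,691,032.31; Unit 5B 1,067,763.58.
Cap binds for Unit 3B ($609,300); balance $4,921,600 reallocated over remaining floor area 19,330.
Shares after redistribution: Unit 2C 1,754,768.09 → $1,754,800; Unit 5A 1,941,142.18 → $1,941,100; Unit 5B 1,225,689.73 → $1,225,700.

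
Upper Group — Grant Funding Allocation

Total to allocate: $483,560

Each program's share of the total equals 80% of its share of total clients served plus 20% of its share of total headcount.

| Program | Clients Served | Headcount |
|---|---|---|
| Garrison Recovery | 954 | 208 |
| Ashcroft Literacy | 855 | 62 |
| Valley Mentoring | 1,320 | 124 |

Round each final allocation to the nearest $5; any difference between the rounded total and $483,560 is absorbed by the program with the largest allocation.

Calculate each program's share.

Clients served total 3,129; headcount total 394.
Combined weights (80% clients served + 20% headcount): Garrison Recovery 0.3495; Ashcroft Literacy 0.2501; Valley Mentoring 0.4004.
Unrounded shares: Garrison Recovery 169,002.07; Ashcroft Literacy 120,924.95; Valley Mentoring 193,632.98.
After rounding ($5): Garrison Recovery $169,000; Ashcroft Literacy $120,925; Valley Mentoring $193,635. Sum = $483,560.
Rounded total matches; no reconciliation needed.

Garrison Recovery: $169,000; Ashcroft Literacy: $120,925; Valley Mentoring: $193,635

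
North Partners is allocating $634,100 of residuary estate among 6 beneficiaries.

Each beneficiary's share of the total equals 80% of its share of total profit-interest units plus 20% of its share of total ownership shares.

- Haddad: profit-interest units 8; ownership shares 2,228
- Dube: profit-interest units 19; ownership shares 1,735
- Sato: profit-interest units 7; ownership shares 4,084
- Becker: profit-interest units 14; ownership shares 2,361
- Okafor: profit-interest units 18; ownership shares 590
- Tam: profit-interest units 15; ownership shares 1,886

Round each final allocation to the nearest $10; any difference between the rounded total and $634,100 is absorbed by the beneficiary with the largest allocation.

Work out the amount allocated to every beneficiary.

Haddad: $72,030 | Dube: $136,060 | Sato: $84,040 | Becker: $110,920 | Okafor: $118,540 | Tam: $112,510

Totals — profit-interest units 81, ownership shares 12,884.
Composite weights (80% profit-interest units + 20% ownership shares): Haddad 0.1136; Dube 0.2146; Sato 0.1325; Becker 0.1749; Okafor 0.1869; Tam 0.1774.
Proportional shares: Haddad 72,032.41; Dube 136,069.59; Sato 84,038.71; Becker 110,917.86; Okafor 118,536.39; Tam 112,505.05.
After rounding ($10): Haddad $72,030; Dube $136,070; Sato $84,040; Becker $110,920; Okafor $118,540; Tam $112,510. Sum = $634,110.
Difference $634,100 − $634,110 = −$10 applied to largest allocation (Dube): Dube becomes $136,060.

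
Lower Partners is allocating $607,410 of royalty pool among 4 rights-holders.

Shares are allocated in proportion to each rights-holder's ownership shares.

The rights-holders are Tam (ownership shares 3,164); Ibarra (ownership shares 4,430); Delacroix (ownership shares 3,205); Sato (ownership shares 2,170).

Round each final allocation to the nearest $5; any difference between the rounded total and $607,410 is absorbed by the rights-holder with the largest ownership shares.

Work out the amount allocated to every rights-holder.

Total ownership shares = 12,969.
Unrounded shares: Tam 3,164/12,969 × $607,410 = 148,187.62; Ibarra 4,430/12,969 × $607,410 = 207,481.40; Delacroix 3,205/12,969 × $607,410 = 150,107.88; Sato 2,170/12,969 × $607,410 = 101,633.10.
After rounding ($5): Tam $148,190; Ibarra $207,480; Delacroix $150,110; Sato $101,635. Sum = $607,415.
Difference $607,410 − $607,415 = −$5 applied to largest ownership shares (Ibarra): Ibarra becomes $207,475.

Tam: $148,190; Ibarra: $207,475; Delacroix: $150,110; Sato: $101,635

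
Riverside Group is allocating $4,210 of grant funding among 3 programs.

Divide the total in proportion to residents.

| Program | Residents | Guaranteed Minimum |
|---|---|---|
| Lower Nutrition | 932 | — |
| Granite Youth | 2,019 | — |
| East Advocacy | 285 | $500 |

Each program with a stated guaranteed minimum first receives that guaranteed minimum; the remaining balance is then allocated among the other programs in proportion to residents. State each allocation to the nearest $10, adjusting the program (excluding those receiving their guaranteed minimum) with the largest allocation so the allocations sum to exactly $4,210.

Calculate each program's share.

Lower Nutrition: $1,170; Granite Youth: $2,540; East Advocacy: $500

Fund the minimums — East Advocacy $500. Balance $3,710.
Balance split over remaining residents 2,951: Lower Nutrition 1,171.71 → $1,170; Granite Youth 2,538.29 → $2,540.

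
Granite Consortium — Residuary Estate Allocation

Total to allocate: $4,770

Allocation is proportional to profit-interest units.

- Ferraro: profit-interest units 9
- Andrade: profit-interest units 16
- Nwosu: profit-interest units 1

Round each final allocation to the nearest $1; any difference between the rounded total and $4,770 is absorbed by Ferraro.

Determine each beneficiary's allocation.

Ferraro: $1,652 · Andrade: $2,935 · Nwosu: $183

Combined profit-interest units = 26.
Proportional shares: Ferraro 9/26 × $4,770 = 1,651.15; Andrade 16/26 × $4,770 = 2,935.38; Nwosu 1/26 × $4,770 = 183.46.
After rounding ($1): Ferraro $1,651; Andrade $2,935; Nwosu $183. Sum = $4,769.
Difference $4,770 − $4,769 = +$1 applied to Ferraro: Ferraro becomes $1,652.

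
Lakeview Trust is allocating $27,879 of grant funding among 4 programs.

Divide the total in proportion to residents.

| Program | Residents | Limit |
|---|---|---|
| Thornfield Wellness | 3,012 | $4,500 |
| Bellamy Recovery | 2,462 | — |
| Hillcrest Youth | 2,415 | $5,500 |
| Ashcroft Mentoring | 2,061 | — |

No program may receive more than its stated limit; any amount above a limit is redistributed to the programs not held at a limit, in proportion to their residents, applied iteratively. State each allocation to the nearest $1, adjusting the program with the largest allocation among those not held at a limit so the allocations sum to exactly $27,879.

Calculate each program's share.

Residents total: 9,950.
Unconstrained shares: Thornfield Wellness 8,439.35; Bellamy Recovery 6,898.30; Hillcrest Youth 6,766.61; Ashcroft Mentoring 5,774.74.
Held at cap: Thornfield Wellness ($4,500), Hillcrest Youth ($5,500); residual $17,879 reallocated over remaining residents 4,523.
Remaining shares: Bellamy Recovery 9,732.06 → $9,732; Ashcroft Mentoring 8,146.94 → $8,147.

Thornfield Wellness: $4,500 · Bellamy Recovery: $9,732 · Hillcrest Youth: $5,500 · Ashcroft Mentoring: $8,147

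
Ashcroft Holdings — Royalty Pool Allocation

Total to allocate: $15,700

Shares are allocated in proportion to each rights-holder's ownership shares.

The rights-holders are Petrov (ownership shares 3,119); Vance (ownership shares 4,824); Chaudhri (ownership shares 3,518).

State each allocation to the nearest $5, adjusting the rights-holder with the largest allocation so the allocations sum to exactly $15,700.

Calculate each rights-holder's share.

Petrov: $4,275 · Vance: $6,605 · Chaudhri: $4,820

Combined ownership shares = 11,461.
Pro-rata amounts: Petrov 3,119/11,461 × $15,700 = 4,272.60; Vance 4,824/11,461 × $15,700 = 6,608.22; Chaudhri 3,518/11,461 × $15,700 = 4,819.18.
Rounded to nearest $5: Petrov $4,275; Vance $6,610; Chaudhri $4,820. Sum = $15,705.
Difference $15,700 − $15,705 = −$5 applied to largest allocation (Vance): Vance becomes $6,605.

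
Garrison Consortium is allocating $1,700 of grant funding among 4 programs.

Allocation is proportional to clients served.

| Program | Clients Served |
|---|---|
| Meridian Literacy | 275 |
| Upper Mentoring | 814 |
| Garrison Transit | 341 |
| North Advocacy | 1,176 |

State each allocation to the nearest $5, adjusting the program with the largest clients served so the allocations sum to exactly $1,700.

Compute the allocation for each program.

Meridian Literacy: $180; Upper Mentoring: $530; Garrison Transit: $220; North Advocacy: $770

Combined clients served = 2,606.
Pro-rata amounts: Meridian Literacy 275/2,606 × $1,700 = 179.39; Upper Mentoring 814/2,606 × $1,700 = 531.01; Garrison Transit 341/2,606 × $1,700 = 222.45; North Advocacy 1,176/2,606 × $1,700 = 767.15.
At nearest $5: Meridian Literacy $180; Upper Mentoring $530; Garrison Transit $220; North Advocacy $765. Sum = $1,695.
Difference $1,700 − $1,695 = +$5 applied to largest clients served (North Advocacy): North Advocacy becomes $770.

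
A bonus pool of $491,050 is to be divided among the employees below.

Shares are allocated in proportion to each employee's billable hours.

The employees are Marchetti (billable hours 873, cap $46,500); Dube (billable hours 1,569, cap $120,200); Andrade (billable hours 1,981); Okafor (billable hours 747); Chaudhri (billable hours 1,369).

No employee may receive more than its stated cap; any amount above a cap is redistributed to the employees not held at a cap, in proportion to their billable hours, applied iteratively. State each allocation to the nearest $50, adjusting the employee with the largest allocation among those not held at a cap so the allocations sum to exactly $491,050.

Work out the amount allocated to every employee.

Sum of billable hours: 6,539.
Pro-rata shares before constraints: Marchetti 65,558.44; Dube 117,824.97; Andrade 148,764.34; Okafor 56,096.40; Chaudhri 102,805.85.
Cap binds for Marchetti ($46,500); remaining pool $444,550 reallocated over remaining billable hours 5,666.
Cap binds for Dube ($120,200); remaining pool $324,350 reallocated over remaining billable hours 4,097.
Remaining shares: Andrade 156,831.18 → $156,850; Okafor 59,138.26 → $59,150; Chaudhri 108,380.56 → $108,400.
Rounding difference −$50 applied to Andrade → $156,800.

Marchetti: $46,500 · Dube: $120,200 · Andrade: $156,800 · Okafor: $59,150 · Chaudhri: $108,400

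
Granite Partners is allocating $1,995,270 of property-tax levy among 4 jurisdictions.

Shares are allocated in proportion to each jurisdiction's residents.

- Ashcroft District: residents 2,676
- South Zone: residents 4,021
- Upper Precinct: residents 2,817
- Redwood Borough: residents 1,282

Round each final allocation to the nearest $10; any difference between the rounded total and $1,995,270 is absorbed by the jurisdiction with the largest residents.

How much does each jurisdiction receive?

Ashcroft District: $494,570; South Zone: $743,140; Upper Precinct: $520,630; Redwood Borough: $236,930

Sum of residents: 2,676 + 4,021 + 2,817 + 1,282 = 10,796.
Pro-rata amounts: Ashcroft District 494,566.74; South Zone 743,143.82; Upper Precinct 520,625.75; Redwood Borough 236,933.69.
At nearest $10: Ashcroft District $494,570; South Zone $743,140; Upper Precinct $520,630; Redwood Borough $236,930. Sum = $1,995,270.
No rounding difference to absorb.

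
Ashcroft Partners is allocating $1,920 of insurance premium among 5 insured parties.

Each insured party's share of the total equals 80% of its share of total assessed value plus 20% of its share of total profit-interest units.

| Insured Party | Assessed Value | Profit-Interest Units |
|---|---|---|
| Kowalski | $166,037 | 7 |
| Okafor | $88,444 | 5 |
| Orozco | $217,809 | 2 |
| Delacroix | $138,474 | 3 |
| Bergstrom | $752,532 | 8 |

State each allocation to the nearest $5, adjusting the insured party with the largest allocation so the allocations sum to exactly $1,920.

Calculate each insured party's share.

Assessed value total 1,363,296; profit-interest units total 25.
Combined weights (80% assessed value + 20% profit-interest units): Kowalski 0.1534; Okafor 0.0919; Orozco 0.1438; Delacroix 0.1053; Bergstrom 0.5056.
Unrounded shares: Kowalski 294.59; Okafor 176.45; Orozco 276.12; Delacroix 202.10; Bergstrom 970.74.
Rounded to nearest $5: Kowalski $295; Okafor $175; Orozco $275; Delacroix $200; Bergstrom $970. Sum = $1,915.
Difference $1,920 − $1,915 = +$5 applied to largest allocation (Bergstrom): Bergstrom becomes $975.

Kowalski: $295 · Okafor: $175 · Orozco: $275 · Delacroix: $200 · Bergstrom: $975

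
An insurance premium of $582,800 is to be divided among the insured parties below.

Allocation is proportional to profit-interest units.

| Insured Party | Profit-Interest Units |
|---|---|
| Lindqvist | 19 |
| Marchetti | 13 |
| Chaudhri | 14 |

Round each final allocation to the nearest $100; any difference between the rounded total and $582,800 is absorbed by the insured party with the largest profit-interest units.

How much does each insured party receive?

Lindqvist: $240,700; Marchetti: $164,700; Chaudhri: $177,400

Total profit-interest units = 19 + 13 + 14 = 46.
Pro-rata amounts: Lindqvist 240,721.74; Marchetti 164,704.35; Chaudhri 177,373.91.
After rounding ($100): Lindqvist $240,700; Marchetti $164,700; Chaudhri $177,400. Sum = $582,800.
No rounding difference to absorb.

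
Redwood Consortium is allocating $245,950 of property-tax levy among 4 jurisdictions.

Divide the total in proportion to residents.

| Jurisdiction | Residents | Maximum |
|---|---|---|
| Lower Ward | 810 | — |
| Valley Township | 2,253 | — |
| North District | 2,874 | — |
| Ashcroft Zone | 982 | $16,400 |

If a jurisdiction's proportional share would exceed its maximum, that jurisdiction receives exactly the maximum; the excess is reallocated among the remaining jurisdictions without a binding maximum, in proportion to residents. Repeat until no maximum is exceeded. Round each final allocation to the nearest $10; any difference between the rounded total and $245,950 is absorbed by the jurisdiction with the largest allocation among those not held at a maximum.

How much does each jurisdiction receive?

Lower Ward: $31,320 | Valley Township: $87,110 | North District: $111,120 | Ashcroft Zone: $16,400

Residents total: 6,919.
Proportional shares (ignoring caps): Lower Ward 28,793.11; Valley Township 80,087.49; North District 102,162.21; Ashcroft Zone 34,907.20.
Cap binds for Ashcroft Zone ($16,400); residual $229,550 reallocated over remaining residents 5,937.
Remaining shares: Lower Ward 31,318.09 → $31,320; Valley Township 87,110.69 → $87,110; North District 111,121.22 → $111,120.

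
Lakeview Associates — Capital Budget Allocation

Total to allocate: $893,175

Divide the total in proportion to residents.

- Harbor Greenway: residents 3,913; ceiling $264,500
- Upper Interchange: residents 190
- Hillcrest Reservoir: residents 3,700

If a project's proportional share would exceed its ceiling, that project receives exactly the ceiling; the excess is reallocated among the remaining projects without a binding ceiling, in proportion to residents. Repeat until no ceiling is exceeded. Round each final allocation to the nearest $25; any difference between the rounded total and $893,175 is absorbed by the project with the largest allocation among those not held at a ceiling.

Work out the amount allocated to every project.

Harbor Greenway: $264,500 · Upper Interchange: $30,700 · Hillcrest Reservoir: $597,975

Combined residents = 7,803.
Pro-rata shares before constraints: Harbor Greenway 447,903.85; Upper Interchange 21,748.46; Hillcrest Reservoir 423,522.68.
Cap binds for Harbor Greenway ($264,500); remaining pool $628,675 reallocated over remaining residents 3,890.
Remaining shares: Upper Interchange 30,706.49 → $30,700; Hillcrest Reservoir 597,968.51 → $597,975.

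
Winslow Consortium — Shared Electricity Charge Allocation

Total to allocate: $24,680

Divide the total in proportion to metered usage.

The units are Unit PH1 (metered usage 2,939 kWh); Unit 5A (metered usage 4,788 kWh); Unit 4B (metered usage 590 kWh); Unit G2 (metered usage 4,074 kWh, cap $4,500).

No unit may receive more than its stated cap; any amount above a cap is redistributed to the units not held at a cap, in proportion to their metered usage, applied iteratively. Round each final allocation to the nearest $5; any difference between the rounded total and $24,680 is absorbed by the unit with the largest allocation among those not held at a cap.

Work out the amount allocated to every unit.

Combined metered usage = 12,391.
Unconstrained shares: Unit PH1 5,853.81; Unit 5A 9,536.59; Unit 4B 1,175.14; Unit G2 8,114.46.
Cap binds for Unit G2 ($4,500); remaining pool $20,180 reallocated over remaining metered usage 8,317.
Redistributed shares: Unit PH1 7,131.06 → $7,130; Unit 5A 11,617.39 → $11,615; Unit 4B 1,431.55 → $1,430.
Rounding difference +$5 applied to Unit 5A → $11,620.

Unit PH1: $7,130; Unit 5A: $11,620; Unit 4B: $1,430; Unit G2: $4,500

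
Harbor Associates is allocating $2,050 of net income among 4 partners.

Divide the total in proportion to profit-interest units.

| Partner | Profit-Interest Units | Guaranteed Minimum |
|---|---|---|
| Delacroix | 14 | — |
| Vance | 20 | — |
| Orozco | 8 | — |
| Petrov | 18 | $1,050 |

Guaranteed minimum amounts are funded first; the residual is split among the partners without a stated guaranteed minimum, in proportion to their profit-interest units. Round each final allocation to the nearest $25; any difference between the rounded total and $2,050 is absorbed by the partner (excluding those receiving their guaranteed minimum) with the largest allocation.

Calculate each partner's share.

Delacroix: $325 | Vance: $475 | Orozco: $200 | Petrov: $1,050

Fund the minimums — Petrov $1,050. Balance $1,000.
Balance split over remaining profit-interest units 42: Delacroix 333.33 → $325; Vance 476.19 → $475; Orozco 190.48 → $200.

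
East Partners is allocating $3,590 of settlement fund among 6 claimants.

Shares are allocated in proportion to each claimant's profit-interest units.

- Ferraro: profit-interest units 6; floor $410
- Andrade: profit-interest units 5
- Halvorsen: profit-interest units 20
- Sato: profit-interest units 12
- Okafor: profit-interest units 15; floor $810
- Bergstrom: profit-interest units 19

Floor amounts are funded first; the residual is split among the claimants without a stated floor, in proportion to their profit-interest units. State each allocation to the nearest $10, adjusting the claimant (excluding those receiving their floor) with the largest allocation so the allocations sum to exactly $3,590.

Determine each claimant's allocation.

Ferraro: $410 | Andrade: $210 | Halvorsen: $850 | Sato: $510 | Okafor: $810 | Bergstrom: $800

Fund the minimums — Ferraro $410; Okafor $810. Balance $2,370.
Balance split over remaining profit-interest units 56: Andrade 211.61 → $210; Halvorsen 846.43 → $850; Sato 507.86 → $510; Bergstrom 804.11 → $800.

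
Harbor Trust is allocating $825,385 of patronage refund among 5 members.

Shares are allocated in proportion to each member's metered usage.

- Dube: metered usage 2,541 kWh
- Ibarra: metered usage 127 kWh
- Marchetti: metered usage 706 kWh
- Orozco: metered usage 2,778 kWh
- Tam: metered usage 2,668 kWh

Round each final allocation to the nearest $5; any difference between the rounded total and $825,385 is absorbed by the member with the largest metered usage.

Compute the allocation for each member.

Dube: $237,790; Ibarra: $11,885; Marchetti: $66,070; Orozco: $259,965; Tam: $249,675

Metered usage total: 8,820.
Pro-rata amounts: Dube 2,541/8,820 × $825,385 = 237,789.49; Ibarra 127/8,820 × $825,385 = 11,884.80; Marchetti 706/8,820 × $825,385 = 66,068.23; Orozco 2,778/8,820 × $825,385 = 259,968.20; Tam 2,668/8,820 × $825,385 = 249,674.28.
At nearest $5: Dube $237,790; Ibarra $11,885; Marchetti $66,070; Orozco $259,970; Tam $249,675. Sum = $825,390.
Difference $825,385 − $825,390 = −$5 applied to largest metered usage (Orozco): Orozco becomes $259,965.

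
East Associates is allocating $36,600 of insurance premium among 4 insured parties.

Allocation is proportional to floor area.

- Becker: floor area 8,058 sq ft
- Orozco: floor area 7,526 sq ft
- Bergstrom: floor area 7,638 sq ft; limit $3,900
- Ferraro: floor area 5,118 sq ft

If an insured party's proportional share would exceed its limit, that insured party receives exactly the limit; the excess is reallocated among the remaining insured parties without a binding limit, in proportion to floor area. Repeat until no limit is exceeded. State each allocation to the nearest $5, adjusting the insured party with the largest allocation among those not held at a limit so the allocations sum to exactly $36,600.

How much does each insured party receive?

Combined floor area = 28,340.
Unconstrained shares: Becker 10,406.59; Orozco 9,719.53; Bergstrom 9,864.18; Ferraro 6,609.70.
Capped: Bergstrom ($3,900); balance $32,700 reallocated over remaining floor area 20,702.
Remaining shares: Becker 12,728.07 → $12,730; Orozco 11,887.75 → $11,890; Ferraro 8,084.18 → $8,085.
Rounding difference −$5 applied to Becker → $12,725.

Becker: $12,725 | Orozco: $11,890 | Bergstrom: $3,900 | Ferraro: $8,085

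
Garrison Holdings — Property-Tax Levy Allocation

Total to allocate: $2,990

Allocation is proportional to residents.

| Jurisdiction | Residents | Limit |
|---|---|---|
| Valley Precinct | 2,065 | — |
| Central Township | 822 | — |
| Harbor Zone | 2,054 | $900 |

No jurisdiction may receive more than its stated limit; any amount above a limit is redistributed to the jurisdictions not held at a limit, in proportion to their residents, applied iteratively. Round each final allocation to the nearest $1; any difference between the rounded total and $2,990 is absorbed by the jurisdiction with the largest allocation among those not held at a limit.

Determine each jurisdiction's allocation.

Valley Precinct: $1,495; Central Township: $595; Harbor Zone: $900

Total residents = 4,941.
Pro-rata shares before constraints: Valley Precinct 1,249.62; Central Township 497.43; Harbor Zone 1,242.96.
Held at cap: Harbor Zone ($900); residual $2,090 reallocated over remaining residents 2,887.
Remaining shares: Valley Precinct 1,494.93 → $1,495; Central Township 595.07 → $595.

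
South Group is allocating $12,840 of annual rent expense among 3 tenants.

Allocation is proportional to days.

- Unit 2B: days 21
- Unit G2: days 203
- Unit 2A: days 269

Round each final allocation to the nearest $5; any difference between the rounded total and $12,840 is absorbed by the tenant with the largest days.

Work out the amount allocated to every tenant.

Total days = 493.
Pro-rata amounts: Unit 2B 21/493 × $12,840 = 546.94; Unit G2 203/493 × $12,840 = 5,287.06; Unit 2A 269/493 × $12,840 = 7,006.00.
After rounding ($5): Unit 2B $545; Unit G2 $5,285; Unit 2A $7,005. Sum = $12,835.
Difference $12,840 − $12,835 = +$5 applied to largest days (Unit 2A): Unit 2A becomes $7,010.

Unit 2B: $545; Unit G2: $5,285; Unit 2A: $7,010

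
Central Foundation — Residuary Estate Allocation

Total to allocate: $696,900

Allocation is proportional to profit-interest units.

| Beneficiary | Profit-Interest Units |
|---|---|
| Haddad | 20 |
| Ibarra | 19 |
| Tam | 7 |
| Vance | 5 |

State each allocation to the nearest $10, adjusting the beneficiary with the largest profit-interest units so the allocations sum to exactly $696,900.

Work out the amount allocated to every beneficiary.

Haddad: $273,300 · Ibarra: $259,630 · Tam: $95,650 · Vance: $68,320

Profit-interest units total: 51.
Proportional shares: Haddad 20/51 × $696,900 = 273,294.12; Ibarra 19/51 × $696,900 = 259,629.41; Tam 7/51 × $696,900 = 95,652.94; Vance 5/51 × $696,900 = 68,323.53.
At nearest $10: Haddad $273,290; Ibarra $259,630; Tam $95,650; Vance $68,320. Sum = $696,890.
Difference $696,900 − $696,890 = +$10 applied to largest profit-interest units (Haddad): Haddad becomes $273,300.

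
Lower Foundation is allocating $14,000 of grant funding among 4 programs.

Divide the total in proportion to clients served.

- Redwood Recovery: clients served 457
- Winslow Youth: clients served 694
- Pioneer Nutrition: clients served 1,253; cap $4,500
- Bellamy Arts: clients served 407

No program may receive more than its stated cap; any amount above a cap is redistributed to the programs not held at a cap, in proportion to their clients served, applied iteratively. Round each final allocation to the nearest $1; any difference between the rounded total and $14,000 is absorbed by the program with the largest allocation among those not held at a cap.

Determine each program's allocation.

Combined clients served = 2,811.
Unconstrained shares: Redwood Recovery 2,276.06; Winslow Youth 3,456.42; Pioneer Nutrition 6,240.48; Bellamy Arts 2,027.04.
Cap binds for Pioneer Nutrition ($4,500); remaining pool $9,500 reallocated over remaining clients served 1,558.
Remaining shares: Redwood Recovery 2,786.59 → $2,787; Winslow Youth 4,231.71 → $4,232; Bellamy Arts 2,481.71 → $2,482.
Rounding difference −$1 applied to Winslow Youth → $4,231.

Redwood Recovery: $2,787; Winslow Youth: $4,231; Pioneer Nutrition: $4,500; Bellamy Arts: $2,482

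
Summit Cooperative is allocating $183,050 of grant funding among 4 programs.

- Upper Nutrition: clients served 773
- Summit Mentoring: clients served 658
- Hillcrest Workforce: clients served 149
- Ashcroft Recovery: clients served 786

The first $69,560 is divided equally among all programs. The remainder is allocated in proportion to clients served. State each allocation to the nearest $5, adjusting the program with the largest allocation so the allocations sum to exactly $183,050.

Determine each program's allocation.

Upper Nutrition: $54,470 · Summit Mentoring: $48,950 · Hillcrest Workforce: $24,535 · Ashcroft Recovery: $55,095

First tranche $69,560 split equally: $17,390 each.
Remainder $113,490 by clients served (total 2,366): Upper Nutrition 37,078.52 → $37,080; Summit Mentoring 31,562.31 → $31,560; Hillcrest Workforce 7,147.09 → $7,145; Ashcroft Recovery 37,702.09 → $37,700.
Rounding difference +$5 on remainder applied to Ashcroft Recovery.
Totals: Upper Nutrition $17,390 + $37,080 = $54,470; Summit Mentoring $17,390 + $31,560 = $48,950; Hillcrest Workforce $17,390 + $7,145 = $24,535; Ashcroft Recovery $17,390 + $37,705 = $55,095.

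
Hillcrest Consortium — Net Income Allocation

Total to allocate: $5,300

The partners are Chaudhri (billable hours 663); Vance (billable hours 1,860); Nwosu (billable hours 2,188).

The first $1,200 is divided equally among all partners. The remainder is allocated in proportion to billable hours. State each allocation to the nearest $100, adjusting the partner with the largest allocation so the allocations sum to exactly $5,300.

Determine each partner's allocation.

First tranche $1,200 split equally: $400 each.
Remainder $4,100 by billable hours (total 4,711): Chaudhri 577.01 → $600; Vance 1,618.76 → $1,600; Nwosu 1,904.22 → $1,900.
Totals: Chaudhri $400 + $600 = $1,000; Vance $400 + $1,600 = $2,000; Nwosu $400 + $1,900 = $2,300.

Chaudhri: $1,000 | Vance: $2,000 | Nwosu: $2,300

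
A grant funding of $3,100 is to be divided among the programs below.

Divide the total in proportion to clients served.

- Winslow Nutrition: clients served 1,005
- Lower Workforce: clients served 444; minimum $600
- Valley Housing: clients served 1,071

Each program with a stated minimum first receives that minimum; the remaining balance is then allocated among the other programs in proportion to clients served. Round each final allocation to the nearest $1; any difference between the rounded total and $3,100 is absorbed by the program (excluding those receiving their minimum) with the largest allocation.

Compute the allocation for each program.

Guaranteed amounts: Lower Workforce $600. Residual $2,500.
Residual split over remaining clients served 2,076: Winslow Nutrition 1,210.26 → $1,210; Valley Housing 1,289.74 → $1,290.

Winslow Nutrition: $1,210 · Lower Workforce: $600 · Valley Housing: $1,290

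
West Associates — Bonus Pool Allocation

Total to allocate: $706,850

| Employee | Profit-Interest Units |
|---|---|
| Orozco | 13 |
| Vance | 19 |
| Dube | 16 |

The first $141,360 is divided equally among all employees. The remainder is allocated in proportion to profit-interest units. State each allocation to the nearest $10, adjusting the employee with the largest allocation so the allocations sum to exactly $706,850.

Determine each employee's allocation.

First tranche $141,360 split equally: $47,120 each.
Remainder $565,490 by profit-interest units (total 48): Orozco 153,153.54 → $153,150; Vance 223,839.79 → $223,840; Dube 188,496.67 → $188,500.
Totals: Orozco $47,120 + $153,150 = $200,270; Vance $47,120 + $223,840 = $270,960; Dube $47,120 + $188,500 = $235,620.

Orozco: $200,270; Vance: $270,960; Dube: $235,620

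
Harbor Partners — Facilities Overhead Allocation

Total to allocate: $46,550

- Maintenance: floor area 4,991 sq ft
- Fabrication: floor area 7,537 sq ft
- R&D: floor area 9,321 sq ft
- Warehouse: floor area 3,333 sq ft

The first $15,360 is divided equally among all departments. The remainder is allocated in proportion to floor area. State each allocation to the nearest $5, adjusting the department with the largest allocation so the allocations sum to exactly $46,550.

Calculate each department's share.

Maintenance: $10,020; Fabrication: $13,175; R&D: $15,385; Warehouse: $7,970

Equal tier: $15,360 ÷ 4 = $3,840 apiece.
Remainder $31,190 by floor area (total 25,182): Maintenance 6,181.77 → $6,180; Fabrication 9,335.20 → $9,335; R&D 11,544.83 → $11,545; Warehouse 4,128.20 → $4,130.
Totals: Maintenance $3,840 + $6,180 = $10,020; Fabrication $3,840 + $9,335 = $13,175; R&D $3,840 + $11,545 = $15,385; Warehouse $3,840 + $4,130 = $7,970.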